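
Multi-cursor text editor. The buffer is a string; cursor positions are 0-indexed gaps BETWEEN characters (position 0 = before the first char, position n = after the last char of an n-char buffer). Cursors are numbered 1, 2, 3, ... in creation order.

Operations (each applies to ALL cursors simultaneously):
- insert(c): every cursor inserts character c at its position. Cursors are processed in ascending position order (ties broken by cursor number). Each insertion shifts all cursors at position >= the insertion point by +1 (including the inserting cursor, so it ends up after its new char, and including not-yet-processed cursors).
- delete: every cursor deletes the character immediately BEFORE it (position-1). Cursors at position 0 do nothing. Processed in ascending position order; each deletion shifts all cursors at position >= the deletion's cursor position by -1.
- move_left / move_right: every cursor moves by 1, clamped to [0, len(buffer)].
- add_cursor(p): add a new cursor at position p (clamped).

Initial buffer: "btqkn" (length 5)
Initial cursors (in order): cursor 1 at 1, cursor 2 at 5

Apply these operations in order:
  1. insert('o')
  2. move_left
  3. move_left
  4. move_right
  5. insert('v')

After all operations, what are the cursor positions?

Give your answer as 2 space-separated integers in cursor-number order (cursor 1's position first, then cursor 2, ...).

Answer: 2 8

Derivation:
After op 1 (insert('o')): buffer="botqkno" (len 7), cursors c1@2 c2@7, authorship .1....2
After op 2 (move_left): buffer="botqkno" (len 7), cursors c1@1 c2@6, authorship .1....2
After op 3 (move_left): buffer="botqkno" (len 7), cursors c1@0 c2@5, authorship .1....2
After op 4 (move_right): buffer="botqkno" (len 7), cursors c1@1 c2@6, authorship .1....2
After op 5 (insert('v')): buffer="bvotqknvo" (len 9), cursors c1@2 c2@8, authorship .11....22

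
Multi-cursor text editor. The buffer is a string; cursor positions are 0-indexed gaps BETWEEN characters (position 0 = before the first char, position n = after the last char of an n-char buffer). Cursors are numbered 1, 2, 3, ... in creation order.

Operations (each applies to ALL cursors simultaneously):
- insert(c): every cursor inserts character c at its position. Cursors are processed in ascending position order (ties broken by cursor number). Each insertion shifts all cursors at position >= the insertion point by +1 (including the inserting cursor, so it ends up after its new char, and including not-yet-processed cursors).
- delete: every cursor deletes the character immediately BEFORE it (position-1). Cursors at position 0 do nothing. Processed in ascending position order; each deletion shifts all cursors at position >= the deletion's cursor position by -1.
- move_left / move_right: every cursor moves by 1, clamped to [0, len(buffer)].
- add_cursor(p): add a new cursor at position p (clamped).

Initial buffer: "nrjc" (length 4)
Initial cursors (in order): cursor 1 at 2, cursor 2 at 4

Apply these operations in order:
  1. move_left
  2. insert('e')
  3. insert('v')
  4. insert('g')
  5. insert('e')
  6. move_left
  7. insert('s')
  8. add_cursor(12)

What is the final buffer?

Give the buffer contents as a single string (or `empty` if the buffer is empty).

Answer: nevgserjevgsec

Derivation:
After op 1 (move_left): buffer="nrjc" (len 4), cursors c1@1 c2@3, authorship ....
After op 2 (insert('e')): buffer="nerjec" (len 6), cursors c1@2 c2@5, authorship .1..2.
After op 3 (insert('v')): buffer="nevrjevc" (len 8), cursors c1@3 c2@7, authorship .11..22.
After op 4 (insert('g')): buffer="nevgrjevgc" (len 10), cursors c1@4 c2@9, authorship .111..222.
After op 5 (insert('e')): buffer="nevgerjevgec" (len 12), cursors c1@5 c2@11, authorship .1111..2222.
After op 6 (move_left): buffer="nevgerjevgec" (len 12), cursors c1@4 c2@10, authorship .1111..2222.
After op 7 (insert('s')): buffer="nevgserjevgsec" (len 14), cursors c1@5 c2@12, authorship .11111..22222.
After op 8 (add_cursor(12)): buffer="nevgserjevgsec" (len 14), cursors c1@5 c2@12 c3@12, authorship .11111..22222.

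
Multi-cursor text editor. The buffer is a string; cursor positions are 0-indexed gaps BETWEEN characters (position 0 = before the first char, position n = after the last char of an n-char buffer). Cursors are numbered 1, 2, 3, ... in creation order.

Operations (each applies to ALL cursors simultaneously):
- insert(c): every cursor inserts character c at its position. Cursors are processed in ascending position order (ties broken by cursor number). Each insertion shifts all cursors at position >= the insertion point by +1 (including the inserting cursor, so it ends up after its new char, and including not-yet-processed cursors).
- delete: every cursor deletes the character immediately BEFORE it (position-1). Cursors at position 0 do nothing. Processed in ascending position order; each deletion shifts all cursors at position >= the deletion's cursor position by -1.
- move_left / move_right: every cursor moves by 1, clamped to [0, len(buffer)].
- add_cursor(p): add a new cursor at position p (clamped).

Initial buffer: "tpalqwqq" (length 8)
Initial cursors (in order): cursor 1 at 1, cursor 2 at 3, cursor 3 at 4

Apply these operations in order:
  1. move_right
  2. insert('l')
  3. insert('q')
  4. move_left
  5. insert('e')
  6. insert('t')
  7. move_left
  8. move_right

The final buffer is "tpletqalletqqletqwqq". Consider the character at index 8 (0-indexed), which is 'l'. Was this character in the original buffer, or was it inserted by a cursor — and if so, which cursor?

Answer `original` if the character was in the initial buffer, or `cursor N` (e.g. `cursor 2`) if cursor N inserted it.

After op 1 (move_right): buffer="tpalqwqq" (len 8), cursors c1@2 c2@4 c3@5, authorship ........
After op 2 (insert('l')): buffer="tplallqlwqq" (len 11), cursors c1@3 c2@6 c3@8, authorship ..1..2.3...
After op 3 (insert('q')): buffer="tplqallqqlqwqq" (len 14), cursors c1@4 c2@8 c3@11, authorship ..11..22.33...
After op 4 (move_left): buffer="tplqallqqlqwqq" (len 14), cursors c1@3 c2@7 c3@10, authorship ..11..22.33...
After op 5 (insert('e')): buffer="tpleqalleqqleqwqq" (len 17), cursors c1@4 c2@9 c3@13, authorship ..111..222.333...
After op 6 (insert('t')): buffer="tpletqalletqqletqwqq" (len 20), cursors c1@5 c2@11 c3@16, authorship ..1111..2222.3333...
After op 7 (move_left): buffer="tpletqalletqqletqwqq" (len 20), cursors c1@4 c2@10 c3@15, authorship ..1111..2222.3333...
After op 8 (move_right): buffer="tpletqalletqqletqwqq" (len 20), cursors c1@5 c2@11 c3@16, authorship ..1111..2222.3333...
Authorship (.=original, N=cursor N): . . 1 1 1 1 . . 2 2 2 2 . 3 3 3 3 . . .
Index 8: author = 2

Answer: cursor 2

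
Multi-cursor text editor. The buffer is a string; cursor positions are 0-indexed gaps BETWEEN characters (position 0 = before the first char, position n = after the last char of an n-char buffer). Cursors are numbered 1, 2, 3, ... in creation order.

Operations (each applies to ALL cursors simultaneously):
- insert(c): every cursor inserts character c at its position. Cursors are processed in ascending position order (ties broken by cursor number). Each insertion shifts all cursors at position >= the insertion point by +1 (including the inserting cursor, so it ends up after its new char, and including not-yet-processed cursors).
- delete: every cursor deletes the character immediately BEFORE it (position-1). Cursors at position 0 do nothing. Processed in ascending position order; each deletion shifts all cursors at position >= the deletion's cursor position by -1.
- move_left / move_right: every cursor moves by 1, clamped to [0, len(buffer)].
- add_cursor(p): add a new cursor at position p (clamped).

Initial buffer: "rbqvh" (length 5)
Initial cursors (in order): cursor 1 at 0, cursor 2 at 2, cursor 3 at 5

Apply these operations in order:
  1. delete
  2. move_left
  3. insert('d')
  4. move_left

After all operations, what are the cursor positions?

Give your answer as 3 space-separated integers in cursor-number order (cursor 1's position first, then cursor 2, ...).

Answer: 1 1 4

Derivation:
After op 1 (delete): buffer="rqv" (len 3), cursors c1@0 c2@1 c3@3, authorship ...
After op 2 (move_left): buffer="rqv" (len 3), cursors c1@0 c2@0 c3@2, authorship ...
After op 3 (insert('d')): buffer="ddrqdv" (len 6), cursors c1@2 c2@2 c3@5, authorship 12..3.
After op 4 (move_left): buffer="ddrqdv" (len 6), cursors c1@1 c2@1 c3@4, authorship 12..3.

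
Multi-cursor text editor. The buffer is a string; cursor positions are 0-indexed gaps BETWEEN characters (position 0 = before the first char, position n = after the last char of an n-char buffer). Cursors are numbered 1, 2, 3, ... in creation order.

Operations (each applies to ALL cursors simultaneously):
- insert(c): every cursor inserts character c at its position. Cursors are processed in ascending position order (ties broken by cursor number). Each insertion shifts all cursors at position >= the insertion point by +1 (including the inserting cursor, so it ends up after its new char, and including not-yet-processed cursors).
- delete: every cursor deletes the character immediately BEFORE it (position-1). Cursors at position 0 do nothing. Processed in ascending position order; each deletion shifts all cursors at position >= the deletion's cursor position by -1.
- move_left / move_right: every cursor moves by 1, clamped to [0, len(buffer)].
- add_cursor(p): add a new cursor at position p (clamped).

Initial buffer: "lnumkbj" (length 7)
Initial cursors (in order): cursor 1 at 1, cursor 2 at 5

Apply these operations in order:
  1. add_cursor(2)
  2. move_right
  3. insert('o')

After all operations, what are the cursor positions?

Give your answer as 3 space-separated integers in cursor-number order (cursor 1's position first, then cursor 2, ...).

After op 1 (add_cursor(2)): buffer="lnumkbj" (len 7), cursors c1@1 c3@2 c2@5, authorship .......
After op 2 (move_right): buffer="lnumkbj" (len 7), cursors c1@2 c3@3 c2@6, authorship .......
After op 3 (insert('o')): buffer="lnouomkboj" (len 10), cursors c1@3 c3@5 c2@9, authorship ..1.3...2.

Answer: 3 9 5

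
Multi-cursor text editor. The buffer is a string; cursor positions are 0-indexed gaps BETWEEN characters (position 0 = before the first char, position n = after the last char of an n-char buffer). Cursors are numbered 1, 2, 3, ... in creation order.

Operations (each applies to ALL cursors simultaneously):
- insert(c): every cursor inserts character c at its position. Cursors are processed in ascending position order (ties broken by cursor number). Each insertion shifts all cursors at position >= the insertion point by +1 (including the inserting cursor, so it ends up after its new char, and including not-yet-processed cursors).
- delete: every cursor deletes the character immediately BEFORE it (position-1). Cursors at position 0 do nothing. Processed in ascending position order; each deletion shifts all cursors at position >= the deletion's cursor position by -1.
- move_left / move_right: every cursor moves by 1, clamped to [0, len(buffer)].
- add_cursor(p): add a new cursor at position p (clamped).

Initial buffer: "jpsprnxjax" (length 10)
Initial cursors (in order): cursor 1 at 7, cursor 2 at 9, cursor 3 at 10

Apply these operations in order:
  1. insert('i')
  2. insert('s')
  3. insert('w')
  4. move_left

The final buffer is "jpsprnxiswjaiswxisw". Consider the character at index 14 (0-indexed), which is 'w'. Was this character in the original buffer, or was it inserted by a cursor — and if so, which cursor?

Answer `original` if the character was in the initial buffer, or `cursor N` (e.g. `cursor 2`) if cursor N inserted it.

Answer: cursor 2

Derivation:
After op 1 (insert('i')): buffer="jpsprnxijaixi" (len 13), cursors c1@8 c2@11 c3@13, authorship .......1..2.3
After op 2 (insert('s')): buffer="jpsprnxisjaisxis" (len 16), cursors c1@9 c2@13 c3@16, authorship .......11..22.33
After op 3 (insert('w')): buffer="jpsprnxiswjaiswxisw" (len 19), cursors c1@10 c2@15 c3@19, authorship .......111..222.333
After op 4 (move_left): buffer="jpsprnxiswjaiswxisw" (len 19), cursors c1@9 c2@14 c3@18, authorship .......111..222.333
Authorship (.=original, N=cursor N): . . . . . . . 1 1 1 . . 2 2 2 . 3 3 3
Index 14: author = 2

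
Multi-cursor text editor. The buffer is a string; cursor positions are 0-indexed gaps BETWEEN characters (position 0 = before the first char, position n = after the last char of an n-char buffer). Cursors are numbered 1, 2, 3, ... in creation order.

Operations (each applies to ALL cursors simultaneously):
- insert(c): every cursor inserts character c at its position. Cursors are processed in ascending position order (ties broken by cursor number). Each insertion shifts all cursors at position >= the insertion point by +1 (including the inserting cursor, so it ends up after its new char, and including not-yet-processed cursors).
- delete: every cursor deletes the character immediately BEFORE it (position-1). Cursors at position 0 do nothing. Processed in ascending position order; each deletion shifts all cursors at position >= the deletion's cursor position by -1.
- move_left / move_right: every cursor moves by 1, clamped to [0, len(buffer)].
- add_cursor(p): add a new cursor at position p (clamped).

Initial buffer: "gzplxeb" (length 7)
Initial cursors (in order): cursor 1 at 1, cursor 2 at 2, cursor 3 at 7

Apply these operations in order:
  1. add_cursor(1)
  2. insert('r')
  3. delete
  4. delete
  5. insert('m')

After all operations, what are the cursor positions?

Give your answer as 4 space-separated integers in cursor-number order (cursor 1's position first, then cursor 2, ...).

After op 1 (add_cursor(1)): buffer="gzplxeb" (len 7), cursors c1@1 c4@1 c2@2 c3@7, authorship .......
After op 2 (insert('r')): buffer="grrzrplxebr" (len 11), cursors c1@3 c4@3 c2@5 c3@11, authorship .14.2.....3
After op 3 (delete): buffer="gzplxeb" (len 7), cursors c1@1 c4@1 c2@2 c3@7, authorship .......
After op 4 (delete): buffer="plxe" (len 4), cursors c1@0 c2@0 c4@0 c3@4, authorship ....
After op 5 (insert('m')): buffer="mmmplxem" (len 8), cursors c1@3 c2@3 c4@3 c3@8, authorship 124....3

Answer: 3 3 8 3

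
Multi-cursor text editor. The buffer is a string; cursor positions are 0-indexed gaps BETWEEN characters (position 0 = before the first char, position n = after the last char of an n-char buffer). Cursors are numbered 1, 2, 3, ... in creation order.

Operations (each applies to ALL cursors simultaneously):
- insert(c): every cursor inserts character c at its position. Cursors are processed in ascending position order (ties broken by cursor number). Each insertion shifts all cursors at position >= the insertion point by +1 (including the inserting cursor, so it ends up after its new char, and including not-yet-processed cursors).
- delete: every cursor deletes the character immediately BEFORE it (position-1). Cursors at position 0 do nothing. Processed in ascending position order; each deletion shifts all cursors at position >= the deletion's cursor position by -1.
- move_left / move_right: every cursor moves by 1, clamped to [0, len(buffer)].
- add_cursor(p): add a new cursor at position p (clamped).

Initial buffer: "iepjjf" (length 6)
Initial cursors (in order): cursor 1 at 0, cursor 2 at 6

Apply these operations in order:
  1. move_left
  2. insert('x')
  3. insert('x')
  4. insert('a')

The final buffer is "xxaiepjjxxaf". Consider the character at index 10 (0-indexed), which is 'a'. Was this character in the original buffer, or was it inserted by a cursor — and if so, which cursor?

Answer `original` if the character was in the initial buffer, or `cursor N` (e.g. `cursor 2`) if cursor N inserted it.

Answer: cursor 2

Derivation:
After op 1 (move_left): buffer="iepjjf" (len 6), cursors c1@0 c2@5, authorship ......
After op 2 (insert('x')): buffer="xiepjjxf" (len 8), cursors c1@1 c2@7, authorship 1.....2.
After op 3 (insert('x')): buffer="xxiepjjxxf" (len 10), cursors c1@2 c2@9, authorship 11.....22.
After op 4 (insert('a')): buffer="xxaiepjjxxaf" (len 12), cursors c1@3 c2@11, authorship 111.....222.
Authorship (.=original, N=cursor N): 1 1 1 . . . . . 2 2 2 .
Index 10: author = 2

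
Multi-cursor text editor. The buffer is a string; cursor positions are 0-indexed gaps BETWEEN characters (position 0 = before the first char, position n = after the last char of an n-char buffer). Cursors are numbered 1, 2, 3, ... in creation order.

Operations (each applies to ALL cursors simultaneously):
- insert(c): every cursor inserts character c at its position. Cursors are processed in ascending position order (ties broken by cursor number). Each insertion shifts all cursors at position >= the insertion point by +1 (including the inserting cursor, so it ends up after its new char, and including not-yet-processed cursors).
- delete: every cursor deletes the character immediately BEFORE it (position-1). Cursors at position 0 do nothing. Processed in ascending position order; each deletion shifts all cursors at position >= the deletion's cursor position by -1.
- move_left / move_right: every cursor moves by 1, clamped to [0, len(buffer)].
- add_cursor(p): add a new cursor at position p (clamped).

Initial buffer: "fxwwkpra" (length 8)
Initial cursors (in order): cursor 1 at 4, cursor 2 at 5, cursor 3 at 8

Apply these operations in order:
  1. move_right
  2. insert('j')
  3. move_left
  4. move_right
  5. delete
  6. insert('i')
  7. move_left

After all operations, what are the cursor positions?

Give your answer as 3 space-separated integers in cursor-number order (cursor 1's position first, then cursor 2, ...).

After op 1 (move_right): buffer="fxwwkpra" (len 8), cursors c1@5 c2@6 c3@8, authorship ........
After op 2 (insert('j')): buffer="fxwwkjpjraj" (len 11), cursors c1@6 c2@8 c3@11, authorship .....1.2..3
After op 3 (move_left): buffer="fxwwkjpjraj" (len 11), cursors c1@5 c2@7 c3@10, authorship .....1.2..3
After op 4 (move_right): buffer="fxwwkjpjraj" (len 11), cursors c1@6 c2@8 c3@11, authorship .....1.2..3
After op 5 (delete): buffer="fxwwkpra" (len 8), cursors c1@5 c2@6 c3@8, authorship ........
After op 6 (insert('i')): buffer="fxwwkipirai" (len 11), cursors c1@6 c2@8 c3@11, authorship .....1.2..3
After op 7 (move_left): buffer="fxwwkipirai" (len 11), cursors c1@5 c2@7 c3@10, authorship .....1.2..3

Answer: 5 7 10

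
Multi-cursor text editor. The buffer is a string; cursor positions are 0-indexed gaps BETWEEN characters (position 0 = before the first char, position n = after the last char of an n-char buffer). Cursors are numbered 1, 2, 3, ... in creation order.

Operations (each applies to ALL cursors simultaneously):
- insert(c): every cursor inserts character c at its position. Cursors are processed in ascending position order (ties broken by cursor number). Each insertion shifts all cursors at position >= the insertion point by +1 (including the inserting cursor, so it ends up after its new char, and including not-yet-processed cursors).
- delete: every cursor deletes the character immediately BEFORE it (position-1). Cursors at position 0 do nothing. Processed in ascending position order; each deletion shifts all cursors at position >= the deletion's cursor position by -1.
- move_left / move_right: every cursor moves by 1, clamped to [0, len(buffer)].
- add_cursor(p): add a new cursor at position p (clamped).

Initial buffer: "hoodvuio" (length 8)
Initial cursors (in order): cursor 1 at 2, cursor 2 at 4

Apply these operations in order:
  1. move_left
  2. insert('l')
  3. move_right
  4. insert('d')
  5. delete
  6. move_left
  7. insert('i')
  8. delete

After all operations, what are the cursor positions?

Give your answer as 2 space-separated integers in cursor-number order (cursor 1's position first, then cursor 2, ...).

After op 1 (move_left): buffer="hoodvuio" (len 8), cursors c1@1 c2@3, authorship ........
After op 2 (insert('l')): buffer="hlooldvuio" (len 10), cursors c1@2 c2@5, authorship .1..2.....
After op 3 (move_right): buffer="hlooldvuio" (len 10), cursors c1@3 c2@6, authorship .1..2.....
After op 4 (insert('d')): buffer="hlodolddvuio" (len 12), cursors c1@4 c2@8, authorship .1.1.2.2....
After op 5 (delete): buffer="hlooldvuio" (len 10), cursors c1@3 c2@6, authorship .1..2.....
After op 6 (move_left): buffer="hlooldvuio" (len 10), cursors c1@2 c2@5, authorship .1..2.....
After op 7 (insert('i')): buffer="hlioolidvuio" (len 12), cursors c1@3 c2@7, authorship .11..22.....
After op 8 (delete): buffer="hlooldvuio" (len 10), cursors c1@2 c2@5, authorship .1..2.....

Answer: 2 5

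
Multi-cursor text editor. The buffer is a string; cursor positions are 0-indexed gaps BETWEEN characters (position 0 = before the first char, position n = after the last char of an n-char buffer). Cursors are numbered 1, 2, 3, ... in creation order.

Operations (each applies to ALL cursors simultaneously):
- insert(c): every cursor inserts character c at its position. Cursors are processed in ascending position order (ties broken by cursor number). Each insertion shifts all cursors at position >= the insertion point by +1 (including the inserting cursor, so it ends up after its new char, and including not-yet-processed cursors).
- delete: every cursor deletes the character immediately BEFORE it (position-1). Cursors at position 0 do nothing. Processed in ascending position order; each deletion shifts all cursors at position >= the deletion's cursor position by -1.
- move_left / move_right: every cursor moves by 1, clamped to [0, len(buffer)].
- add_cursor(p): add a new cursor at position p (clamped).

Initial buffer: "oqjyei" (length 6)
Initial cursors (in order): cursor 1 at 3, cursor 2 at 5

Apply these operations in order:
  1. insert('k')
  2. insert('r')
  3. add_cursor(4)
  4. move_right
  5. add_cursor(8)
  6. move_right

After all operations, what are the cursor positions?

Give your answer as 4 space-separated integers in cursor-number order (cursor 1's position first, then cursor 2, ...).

After op 1 (insert('k')): buffer="oqjkyeki" (len 8), cursors c1@4 c2@7, authorship ...1..2.
After op 2 (insert('r')): buffer="oqjkryekri" (len 10), cursors c1@5 c2@9, authorship ...11..22.
After op 3 (add_cursor(4)): buffer="oqjkryekri" (len 10), cursors c3@4 c1@5 c2@9, authorship ...11..22.
After op 4 (move_right): buffer="oqjkryekri" (len 10), cursors c3@5 c1@6 c2@10, authorship ...11..22.
After op 5 (add_cursor(8)): buffer="oqjkryekri" (len 10), cursors c3@5 c1@6 c4@8 c2@10, authorship ...11..22.
After op 6 (move_right): buffer="oqjkryekri" (len 10), cursors c3@6 c1@7 c4@9 c2@10, authorship ...11..22.

Answer: 7 10 6 9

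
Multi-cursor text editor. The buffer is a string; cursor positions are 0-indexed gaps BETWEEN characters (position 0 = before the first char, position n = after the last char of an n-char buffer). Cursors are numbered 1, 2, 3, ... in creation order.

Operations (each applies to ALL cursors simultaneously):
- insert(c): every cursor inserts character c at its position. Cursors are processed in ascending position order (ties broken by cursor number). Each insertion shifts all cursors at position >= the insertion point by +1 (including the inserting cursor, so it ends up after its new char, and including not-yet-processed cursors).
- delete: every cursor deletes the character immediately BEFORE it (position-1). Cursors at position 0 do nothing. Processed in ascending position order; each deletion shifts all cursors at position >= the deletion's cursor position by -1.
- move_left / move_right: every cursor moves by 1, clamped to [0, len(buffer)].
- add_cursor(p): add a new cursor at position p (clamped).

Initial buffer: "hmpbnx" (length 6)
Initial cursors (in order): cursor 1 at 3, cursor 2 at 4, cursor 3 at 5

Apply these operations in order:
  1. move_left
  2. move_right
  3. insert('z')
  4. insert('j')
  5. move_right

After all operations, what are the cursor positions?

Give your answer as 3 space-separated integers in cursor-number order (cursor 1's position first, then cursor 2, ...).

Answer: 6 9 12

Derivation:
After op 1 (move_left): buffer="hmpbnx" (len 6), cursors c1@2 c2@3 c3@4, authorship ......
After op 2 (move_right): buffer="hmpbnx" (len 6), cursors c1@3 c2@4 c3@5, authorship ......
After op 3 (insert('z')): buffer="hmpzbznzx" (len 9), cursors c1@4 c2@6 c3@8, authorship ...1.2.3.
After op 4 (insert('j')): buffer="hmpzjbzjnzjx" (len 12), cursors c1@5 c2@8 c3@11, authorship ...11.22.33.
After op 5 (move_right): buffer="hmpzjbzjnzjx" (len 12), cursors c1@6 c2@9 c3@12, authorship ...11.22.33.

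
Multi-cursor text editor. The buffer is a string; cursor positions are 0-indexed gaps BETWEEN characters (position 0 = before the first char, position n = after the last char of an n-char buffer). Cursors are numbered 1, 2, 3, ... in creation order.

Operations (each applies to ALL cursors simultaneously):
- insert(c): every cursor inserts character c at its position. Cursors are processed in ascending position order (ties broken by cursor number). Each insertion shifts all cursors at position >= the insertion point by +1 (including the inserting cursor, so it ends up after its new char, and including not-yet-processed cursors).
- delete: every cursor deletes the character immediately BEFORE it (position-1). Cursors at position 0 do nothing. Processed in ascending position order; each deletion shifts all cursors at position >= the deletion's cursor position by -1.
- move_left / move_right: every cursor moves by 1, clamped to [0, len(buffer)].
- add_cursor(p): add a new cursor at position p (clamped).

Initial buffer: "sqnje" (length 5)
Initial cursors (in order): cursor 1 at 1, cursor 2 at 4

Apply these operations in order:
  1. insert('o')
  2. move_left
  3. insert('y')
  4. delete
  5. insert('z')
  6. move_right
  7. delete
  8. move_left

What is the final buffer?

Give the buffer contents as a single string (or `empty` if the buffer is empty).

After op 1 (insert('o')): buffer="soqnjoe" (len 7), cursors c1@2 c2@6, authorship .1...2.
After op 2 (move_left): buffer="soqnjoe" (len 7), cursors c1@1 c2@5, authorship .1...2.
After op 3 (insert('y')): buffer="syoqnjyoe" (len 9), cursors c1@2 c2@7, authorship .11...22.
After op 4 (delete): buffer="soqnjoe" (len 7), cursors c1@1 c2@5, authorship .1...2.
After op 5 (insert('z')): buffer="szoqnjzoe" (len 9), cursors c1@2 c2@7, authorship .11...22.
After op 6 (move_right): buffer="szoqnjzoe" (len 9), cursors c1@3 c2@8, authorship .11...22.
After op 7 (delete): buffer="szqnjze" (len 7), cursors c1@2 c2@6, authorship .1...2.
After op 8 (move_left): buffer="szqnjze" (len 7), cursors c1@1 c2@5, authorship .1...2.

Answer: szqnjze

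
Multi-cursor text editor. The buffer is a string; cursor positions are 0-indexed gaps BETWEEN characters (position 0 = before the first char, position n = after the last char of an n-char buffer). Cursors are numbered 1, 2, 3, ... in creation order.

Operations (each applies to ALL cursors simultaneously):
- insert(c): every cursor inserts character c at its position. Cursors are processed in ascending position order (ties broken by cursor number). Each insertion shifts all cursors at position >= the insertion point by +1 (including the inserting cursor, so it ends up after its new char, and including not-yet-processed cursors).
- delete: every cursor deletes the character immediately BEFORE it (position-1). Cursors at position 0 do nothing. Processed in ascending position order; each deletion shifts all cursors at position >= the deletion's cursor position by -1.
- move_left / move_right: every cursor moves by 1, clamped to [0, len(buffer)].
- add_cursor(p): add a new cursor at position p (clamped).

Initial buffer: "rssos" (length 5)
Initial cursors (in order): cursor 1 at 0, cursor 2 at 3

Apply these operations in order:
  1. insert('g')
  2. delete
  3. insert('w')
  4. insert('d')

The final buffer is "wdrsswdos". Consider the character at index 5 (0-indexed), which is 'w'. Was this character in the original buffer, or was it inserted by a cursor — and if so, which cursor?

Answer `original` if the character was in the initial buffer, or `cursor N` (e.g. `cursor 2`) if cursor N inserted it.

After op 1 (insert('g')): buffer="grssgos" (len 7), cursors c1@1 c2@5, authorship 1...2..
After op 2 (delete): buffer="rssos" (len 5), cursors c1@0 c2@3, authorship .....
After op 3 (insert('w')): buffer="wrsswos" (len 7), cursors c1@1 c2@5, authorship 1...2..
After op 4 (insert('d')): buffer="wdrsswdos" (len 9), cursors c1@2 c2@7, authorship 11...22..
Authorship (.=original, N=cursor N): 1 1 . . . 2 2 . .
Index 5: author = 2

Answer: cursor 2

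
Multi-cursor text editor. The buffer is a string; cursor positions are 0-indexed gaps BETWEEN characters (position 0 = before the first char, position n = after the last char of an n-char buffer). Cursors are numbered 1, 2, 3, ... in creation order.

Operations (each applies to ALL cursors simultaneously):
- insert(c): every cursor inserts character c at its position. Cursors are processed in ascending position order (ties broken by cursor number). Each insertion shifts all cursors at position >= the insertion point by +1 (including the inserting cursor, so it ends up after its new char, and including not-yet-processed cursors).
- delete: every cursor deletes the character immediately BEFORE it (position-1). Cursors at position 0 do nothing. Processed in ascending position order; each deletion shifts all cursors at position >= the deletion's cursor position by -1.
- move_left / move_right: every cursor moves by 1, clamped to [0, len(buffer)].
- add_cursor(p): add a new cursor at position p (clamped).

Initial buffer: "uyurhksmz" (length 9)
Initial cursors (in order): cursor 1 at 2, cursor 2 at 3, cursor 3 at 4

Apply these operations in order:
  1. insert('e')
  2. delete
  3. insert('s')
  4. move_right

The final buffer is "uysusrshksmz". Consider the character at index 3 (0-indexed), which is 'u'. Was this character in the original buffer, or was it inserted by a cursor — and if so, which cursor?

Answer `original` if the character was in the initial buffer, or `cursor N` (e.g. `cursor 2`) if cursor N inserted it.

After op 1 (insert('e')): buffer="uyeuerehksmz" (len 12), cursors c1@3 c2@5 c3@7, authorship ..1.2.3.....
After op 2 (delete): buffer="uyurhksmz" (len 9), cursors c1@2 c2@3 c3@4, authorship .........
After op 3 (insert('s')): buffer="uysusrshksmz" (len 12), cursors c1@3 c2@5 c3@7, authorship ..1.2.3.....
After op 4 (move_right): buffer="uysusrshksmz" (len 12), cursors c1@4 c2@6 c3@8, authorship ..1.2.3.....
Authorship (.=original, N=cursor N): . . 1 . 2 . 3 . . . . .
Index 3: author = original

Answer: original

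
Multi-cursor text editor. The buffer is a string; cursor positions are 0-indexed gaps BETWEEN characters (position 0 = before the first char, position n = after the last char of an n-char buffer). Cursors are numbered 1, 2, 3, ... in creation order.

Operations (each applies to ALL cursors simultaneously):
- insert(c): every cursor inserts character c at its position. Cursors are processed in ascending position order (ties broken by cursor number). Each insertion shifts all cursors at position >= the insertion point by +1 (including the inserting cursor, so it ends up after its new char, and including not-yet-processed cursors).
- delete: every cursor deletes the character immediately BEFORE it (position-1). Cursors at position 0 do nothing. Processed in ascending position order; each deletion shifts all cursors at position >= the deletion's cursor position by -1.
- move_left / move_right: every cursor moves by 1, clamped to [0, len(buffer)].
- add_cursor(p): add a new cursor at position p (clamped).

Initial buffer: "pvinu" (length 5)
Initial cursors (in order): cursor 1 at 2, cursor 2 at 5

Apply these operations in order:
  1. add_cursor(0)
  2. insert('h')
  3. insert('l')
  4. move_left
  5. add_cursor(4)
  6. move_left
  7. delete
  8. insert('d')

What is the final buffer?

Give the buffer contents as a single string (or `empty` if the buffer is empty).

After op 1 (add_cursor(0)): buffer="pvinu" (len 5), cursors c3@0 c1@2 c2@5, authorship .....
After op 2 (insert('h')): buffer="hpvhinuh" (len 8), cursors c3@1 c1@4 c2@8, authorship 3..1...2
After op 3 (insert('l')): buffer="hlpvhlinuhl" (len 11), cursors c3@2 c1@6 c2@11, authorship 33..11...22
After op 4 (move_left): buffer="hlpvhlinuhl" (len 11), cursors c3@1 c1@5 c2@10, authorship 33..11...22
After op 5 (add_cursor(4)): buffer="hlpvhlinuhl" (len 11), cursors c3@1 c4@4 c1@5 c2@10, authorship 33..11...22
After op 6 (move_left): buffer="hlpvhlinuhl" (len 11), cursors c3@0 c4@3 c1@4 c2@9, authorship 33..11...22
After op 7 (delete): buffer="hlhlinhl" (len 8), cursors c3@0 c1@2 c4@2 c2@6, authorship 3311..22
After op 8 (insert('d')): buffer="dhlddhlindhl" (len 12), cursors c3@1 c1@5 c4@5 c2@10, authorship 3331411..222

Answer: dhlddhlindhl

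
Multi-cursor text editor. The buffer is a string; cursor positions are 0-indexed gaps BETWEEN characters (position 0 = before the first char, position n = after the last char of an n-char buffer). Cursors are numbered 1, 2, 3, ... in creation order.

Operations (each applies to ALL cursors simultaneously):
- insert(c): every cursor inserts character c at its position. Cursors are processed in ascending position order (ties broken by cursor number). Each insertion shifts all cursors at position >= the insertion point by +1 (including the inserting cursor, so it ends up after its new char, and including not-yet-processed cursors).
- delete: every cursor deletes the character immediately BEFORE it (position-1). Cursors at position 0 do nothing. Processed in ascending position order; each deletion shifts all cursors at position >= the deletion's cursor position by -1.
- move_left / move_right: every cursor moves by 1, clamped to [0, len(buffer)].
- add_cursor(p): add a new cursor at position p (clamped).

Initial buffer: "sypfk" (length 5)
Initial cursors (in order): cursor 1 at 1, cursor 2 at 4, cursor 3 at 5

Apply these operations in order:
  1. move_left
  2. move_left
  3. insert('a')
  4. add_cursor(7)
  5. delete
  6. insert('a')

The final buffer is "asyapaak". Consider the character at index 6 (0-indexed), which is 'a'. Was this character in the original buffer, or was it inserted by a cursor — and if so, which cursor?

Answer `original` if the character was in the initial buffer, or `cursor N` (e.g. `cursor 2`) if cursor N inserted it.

Answer: cursor 4

Derivation:
After op 1 (move_left): buffer="sypfk" (len 5), cursors c1@0 c2@3 c3@4, authorship .....
After op 2 (move_left): buffer="sypfk" (len 5), cursors c1@0 c2@2 c3@3, authorship .....
After op 3 (insert('a')): buffer="asyapafk" (len 8), cursors c1@1 c2@4 c3@6, authorship 1..2.3..
After op 4 (add_cursor(7)): buffer="asyapafk" (len 8), cursors c1@1 c2@4 c3@6 c4@7, authorship 1..2.3..
After op 5 (delete): buffer="sypk" (len 4), cursors c1@0 c2@2 c3@3 c4@3, authorship ....
After op 6 (insert('a')): buffer="asyapaak" (len 8), cursors c1@1 c2@4 c3@7 c4@7, authorship 1..2.34.
Authorship (.=original, N=cursor N): 1 . . 2 . 3 4 .
Index 6: author = 4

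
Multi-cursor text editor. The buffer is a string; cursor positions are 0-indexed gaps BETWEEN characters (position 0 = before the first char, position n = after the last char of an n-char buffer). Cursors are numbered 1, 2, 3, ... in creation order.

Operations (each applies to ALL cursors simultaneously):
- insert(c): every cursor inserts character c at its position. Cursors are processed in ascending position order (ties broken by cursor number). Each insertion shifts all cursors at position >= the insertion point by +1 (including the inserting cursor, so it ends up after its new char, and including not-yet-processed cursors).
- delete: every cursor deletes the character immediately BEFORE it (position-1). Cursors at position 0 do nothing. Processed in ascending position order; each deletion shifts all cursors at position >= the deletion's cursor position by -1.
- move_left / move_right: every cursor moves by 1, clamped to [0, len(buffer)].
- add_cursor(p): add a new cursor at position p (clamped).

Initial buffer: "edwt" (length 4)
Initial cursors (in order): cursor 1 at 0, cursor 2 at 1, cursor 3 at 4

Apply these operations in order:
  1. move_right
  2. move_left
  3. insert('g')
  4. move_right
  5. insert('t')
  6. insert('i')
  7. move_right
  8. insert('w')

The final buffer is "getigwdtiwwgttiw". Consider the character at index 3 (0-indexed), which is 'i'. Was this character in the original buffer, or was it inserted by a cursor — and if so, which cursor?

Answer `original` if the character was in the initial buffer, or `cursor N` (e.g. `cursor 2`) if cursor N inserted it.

Answer: cursor 1

Derivation:
After op 1 (move_right): buffer="edwt" (len 4), cursors c1@1 c2@2 c3@4, authorship ....
After op 2 (move_left): buffer="edwt" (len 4), cursors c1@0 c2@1 c3@3, authorship ....
After op 3 (insert('g')): buffer="gegdwgt" (len 7), cursors c1@1 c2@3 c3@6, authorship 1.2..3.
After op 4 (move_right): buffer="gegdwgt" (len 7), cursors c1@2 c2@4 c3@7, authorship 1.2..3.
After op 5 (insert('t')): buffer="getgdtwgtt" (len 10), cursors c1@3 c2@6 c3@10, authorship 1.12.2.3.3
After op 6 (insert('i')): buffer="getigdtiwgtti" (len 13), cursors c1@4 c2@8 c3@13, authorship 1.112.22.3.33
After op 7 (move_right): buffer="getigdtiwgtti" (len 13), cursors c1@5 c2@9 c3@13, authorship 1.112.22.3.33
After op 8 (insert('w')): buffer="getigwdtiwwgttiw" (len 16), cursors c1@6 c2@11 c3@16, authorship 1.1121.22.23.333
Authorship (.=original, N=cursor N): 1 . 1 1 2 1 . 2 2 . 2 3 . 3 3 3
Index 3: author = 1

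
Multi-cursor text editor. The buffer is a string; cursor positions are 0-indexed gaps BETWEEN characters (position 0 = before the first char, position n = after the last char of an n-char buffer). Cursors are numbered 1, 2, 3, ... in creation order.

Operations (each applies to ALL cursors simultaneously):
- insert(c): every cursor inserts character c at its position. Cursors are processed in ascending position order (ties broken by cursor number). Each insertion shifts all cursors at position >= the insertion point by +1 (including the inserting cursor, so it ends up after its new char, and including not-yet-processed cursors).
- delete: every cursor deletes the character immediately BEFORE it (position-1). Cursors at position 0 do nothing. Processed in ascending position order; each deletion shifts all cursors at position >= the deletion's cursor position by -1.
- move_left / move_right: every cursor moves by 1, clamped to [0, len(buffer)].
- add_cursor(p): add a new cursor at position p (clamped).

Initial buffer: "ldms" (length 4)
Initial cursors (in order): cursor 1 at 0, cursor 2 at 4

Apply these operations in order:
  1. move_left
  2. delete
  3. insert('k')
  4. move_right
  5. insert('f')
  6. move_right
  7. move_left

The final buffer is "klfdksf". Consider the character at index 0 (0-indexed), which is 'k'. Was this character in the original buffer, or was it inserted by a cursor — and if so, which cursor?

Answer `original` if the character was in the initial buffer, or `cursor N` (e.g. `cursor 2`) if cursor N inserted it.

After op 1 (move_left): buffer="ldms" (len 4), cursors c1@0 c2@3, authorship ....
After op 2 (delete): buffer="lds" (len 3), cursors c1@0 c2@2, authorship ...
After op 3 (insert('k')): buffer="kldks" (len 5), cursors c1@1 c2@4, authorship 1..2.
After op 4 (move_right): buffer="kldks" (len 5), cursors c1@2 c2@5, authorship 1..2.
After op 5 (insert('f')): buffer="klfdksf" (len 7), cursors c1@3 c2@7, authorship 1.1.2.2
After op 6 (move_right): buffer="klfdksf" (len 7), cursors c1@4 c2@7, authorship 1.1.2.2
After op 7 (move_left): buffer="klfdksf" (len 7), cursors c1@3 c2@6, authorship 1.1.2.2
Authorship (.=original, N=cursor N): 1 . 1 . 2 . 2
Index 0: author = 1

Answer: cursor 1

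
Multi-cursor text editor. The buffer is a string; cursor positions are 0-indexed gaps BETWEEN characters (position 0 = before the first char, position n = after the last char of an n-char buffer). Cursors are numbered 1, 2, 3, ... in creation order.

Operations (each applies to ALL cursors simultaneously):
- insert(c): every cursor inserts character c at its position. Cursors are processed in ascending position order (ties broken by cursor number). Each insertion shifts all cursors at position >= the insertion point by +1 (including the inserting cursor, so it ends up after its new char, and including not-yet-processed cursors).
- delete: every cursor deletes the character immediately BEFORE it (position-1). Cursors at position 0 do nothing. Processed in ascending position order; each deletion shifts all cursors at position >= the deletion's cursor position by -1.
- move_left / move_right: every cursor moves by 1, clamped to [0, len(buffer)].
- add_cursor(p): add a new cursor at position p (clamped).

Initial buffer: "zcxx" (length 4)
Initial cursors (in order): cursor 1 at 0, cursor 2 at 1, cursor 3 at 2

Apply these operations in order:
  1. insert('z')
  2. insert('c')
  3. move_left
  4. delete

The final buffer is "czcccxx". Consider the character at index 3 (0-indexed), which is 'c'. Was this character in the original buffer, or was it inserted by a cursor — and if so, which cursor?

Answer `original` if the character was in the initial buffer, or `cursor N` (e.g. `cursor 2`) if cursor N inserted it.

Answer: original

Derivation:
After op 1 (insert('z')): buffer="zzzczxx" (len 7), cursors c1@1 c2@3 c3@5, authorship 1.2.3..
After op 2 (insert('c')): buffer="zczzcczcxx" (len 10), cursors c1@2 c2@5 c3@8, authorship 11.22.33..
After op 3 (move_left): buffer="zczzcczcxx" (len 10), cursors c1@1 c2@4 c3@7, authorship 11.22.33..
After op 4 (delete): buffer="czcccxx" (len 7), cursors c1@0 c2@2 c3@4, authorship 1.2.3..
Authorship (.=original, N=cursor N): 1 . 2 . 3 . .
Index 3: author = original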